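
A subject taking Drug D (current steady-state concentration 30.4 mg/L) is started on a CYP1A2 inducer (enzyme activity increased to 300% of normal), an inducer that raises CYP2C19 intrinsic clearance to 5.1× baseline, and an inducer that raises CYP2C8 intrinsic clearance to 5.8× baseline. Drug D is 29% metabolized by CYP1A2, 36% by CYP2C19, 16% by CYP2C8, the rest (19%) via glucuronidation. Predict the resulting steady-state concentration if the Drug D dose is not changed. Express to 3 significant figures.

The CYP1A2 pathway (29% of clearance) increases to 3× activity: 0.29 × 3 = 0.87.
The CYP2C19 pathway (36% of clearance) is boosted to 5.1× activity: 0.36 × 5.1 = 1.836.
The CYP2C8 pathway (16% of clearance) is boosted to 5.8× activity: 0.16 × 5.8 = 0.928.
The remaining 19% of clearance is unaffected.
CL_new/CL_old = 0.87 + 1.836 + 0.928 + 0.19 = 3.824.
Steady-state concentration ∝ 1/CL: new value = 30.4 / 3.824 = 7.95 mg/L.

7.95 mg/L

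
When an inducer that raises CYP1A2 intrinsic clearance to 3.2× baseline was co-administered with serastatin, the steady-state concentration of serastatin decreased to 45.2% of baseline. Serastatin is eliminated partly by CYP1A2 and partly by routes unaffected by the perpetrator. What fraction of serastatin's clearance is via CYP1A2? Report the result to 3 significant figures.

CL'/CL = 1 / 0.452 = 2.212
3.2·fm + (1 − fm) = 2.212
fm = (2.212 − 1) / (3.2 − 1) = 0.551

0.551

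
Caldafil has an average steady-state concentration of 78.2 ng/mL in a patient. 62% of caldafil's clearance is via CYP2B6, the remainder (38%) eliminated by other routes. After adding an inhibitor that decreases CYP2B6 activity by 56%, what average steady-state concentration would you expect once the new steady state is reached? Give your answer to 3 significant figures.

120 ng/mL

CYP2B6: 0.62 × 0.44 = 0.2728
Other: 0.38 (unchanged)
CL_new/CL_old = 0.2728 + 0.38 = 0.6528.
Average steady-state concentration ∝ 1/CL, so new value = 78.2 / 0.6528 = 120 ng/mL.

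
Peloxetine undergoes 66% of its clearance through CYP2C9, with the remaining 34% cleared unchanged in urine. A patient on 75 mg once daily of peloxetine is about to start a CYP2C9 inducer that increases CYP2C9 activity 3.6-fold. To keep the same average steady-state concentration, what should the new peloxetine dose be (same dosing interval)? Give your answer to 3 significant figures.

204 mg

The CYP2C9 pathway (66% of clearance) rises to 3.6× activity: 0.66 × 3.6 = 2.376.
Non-CYP routes (34%) are unchanged.
CL_new/CL_old = 2.376 + 0.34 = 2.716.
To maintain the same steady-state level, dose must scale with clearance: new dose = 75 × 2.716 = 204 mg.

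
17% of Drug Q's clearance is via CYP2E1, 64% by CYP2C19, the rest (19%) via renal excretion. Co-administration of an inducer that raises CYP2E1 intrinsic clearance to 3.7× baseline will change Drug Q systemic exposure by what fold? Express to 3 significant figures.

CYP2E1: 0.17 × 3.7 = 0.629
CYP2C19: 0.64 (unchanged)
Other: 0.19 (unchanged)
New clearance relative to baseline: 0.629 + 0.64 + 0.19 = 1.459.
Systemic exposure ratio = CL_old/CL_new = 1 / 1.459 = 0.685.

0.685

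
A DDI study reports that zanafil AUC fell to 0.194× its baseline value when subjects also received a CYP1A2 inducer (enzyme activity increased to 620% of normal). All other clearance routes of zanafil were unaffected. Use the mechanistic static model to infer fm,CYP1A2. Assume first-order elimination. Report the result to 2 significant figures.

Let x = fm,CYP1A2. Because AUC ∝ 1/CL, relative clearance rose to 1/0.194 = 5.155.
Setting x·6.2 + (1 − x) = 5.155 and solving: x = (5.155 − 1)/(6.2 − 1) = 0.80.

0.80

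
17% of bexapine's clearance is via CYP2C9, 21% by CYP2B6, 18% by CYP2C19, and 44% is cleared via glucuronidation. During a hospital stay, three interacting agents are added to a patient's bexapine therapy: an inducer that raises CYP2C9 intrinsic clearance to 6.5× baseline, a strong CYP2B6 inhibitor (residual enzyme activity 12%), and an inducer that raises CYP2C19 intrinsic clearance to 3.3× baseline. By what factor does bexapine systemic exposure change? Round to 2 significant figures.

CYP2C9: 0.17 × 6.5 = 1.105
CYP2B6: 0.21 × 0.12 = 0.0252
CYP2C19: 0.18 × 3.3 = 0.594
Other: 0.44 (unchanged)
CL_new/CL_old = 1.105 + 0.0252 + 0.594 + 0.44 = 2.1642.
Net systemic exposure ratio = 1 / 2.1642 = 0.46.

0.46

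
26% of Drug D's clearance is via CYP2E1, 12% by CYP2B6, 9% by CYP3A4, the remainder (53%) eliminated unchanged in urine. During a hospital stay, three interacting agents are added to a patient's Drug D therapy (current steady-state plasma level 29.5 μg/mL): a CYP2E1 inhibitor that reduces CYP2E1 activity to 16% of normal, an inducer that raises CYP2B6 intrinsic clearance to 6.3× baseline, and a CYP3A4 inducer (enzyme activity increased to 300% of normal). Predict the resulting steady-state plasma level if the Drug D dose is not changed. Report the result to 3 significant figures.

The CYP2E1 pathway (26% of clearance) falls to 0.16× activity: 0.26 × 0.16 = 0.0416.
The CYP2B6 pathway (12% of clearance) increases to 6.3× activity: 0.12 × 6.3 = 0.756.
The CYP3A4 pathway (9% of clearance) is boosted to 3× activity: 0.09 × 3 = 0.27.
Non-CYP routes (53%) are unchanged.
Relative clearance = 0.0416 + 0.756 + 0.27 + 0.53 = 1.5976.
Steady-state plasma level ∝ 1/CL: new value = 29.5 / 1.5976 = 18.5 μg/mL.

18.5 μg/mL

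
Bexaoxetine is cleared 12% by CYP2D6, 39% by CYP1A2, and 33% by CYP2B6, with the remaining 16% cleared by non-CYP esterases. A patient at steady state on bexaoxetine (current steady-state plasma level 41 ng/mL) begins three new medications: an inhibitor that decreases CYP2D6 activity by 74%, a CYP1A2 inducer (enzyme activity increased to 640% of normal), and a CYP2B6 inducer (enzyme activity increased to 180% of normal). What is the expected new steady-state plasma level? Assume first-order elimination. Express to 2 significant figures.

12 ng/mL

CYP2D6: 0.12 × 0.26 = 0.0312
CYP1A2: 0.39 × 6.4 = 2.496
CYP2B6: 0.33 × 1.8 = 0.594
Other: 0.16 (unchanged)
New clearance relative to baseline: 0.0312 + 2.496 + 0.594 + 0.16 = 3.2812.
Steady-state plasma level ∝ 1/CL: new value = 41 / 3.2812 = 12 ng/mL.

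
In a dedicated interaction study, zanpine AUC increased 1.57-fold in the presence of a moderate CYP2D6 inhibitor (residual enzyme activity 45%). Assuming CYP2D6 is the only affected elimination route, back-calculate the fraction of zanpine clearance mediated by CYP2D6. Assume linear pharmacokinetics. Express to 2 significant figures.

CL'/CL = 1 / 1.57 = 0.6369
0.45·fm + (1 − fm) = 0.6369
fm = (0.6369 − 1) / (0.45 − 1) = 0.66

0.66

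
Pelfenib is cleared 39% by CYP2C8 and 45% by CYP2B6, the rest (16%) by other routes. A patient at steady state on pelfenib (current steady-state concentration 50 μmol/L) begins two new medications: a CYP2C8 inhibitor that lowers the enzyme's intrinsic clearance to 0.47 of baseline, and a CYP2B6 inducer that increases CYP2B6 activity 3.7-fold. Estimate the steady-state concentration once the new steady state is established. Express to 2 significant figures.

25 μmol/L

The CYP2C8 pathway (39% of clearance) is reduced to 0.47× activity: 0.39 × 0.47 = 0.1833.
The CYP2B6 pathway (45% of clearance) increases to 3.7× activity: 0.45 × 3.7 = 1.665.
Non-CYP routes (16%) are unchanged.
Relative clearance = 0.1833 + 1.665 + 0.16 = 2.0083.
Steady-state concentration ∝ 1/CL: new value = 50 / 2.0083 = 25 μmol/L.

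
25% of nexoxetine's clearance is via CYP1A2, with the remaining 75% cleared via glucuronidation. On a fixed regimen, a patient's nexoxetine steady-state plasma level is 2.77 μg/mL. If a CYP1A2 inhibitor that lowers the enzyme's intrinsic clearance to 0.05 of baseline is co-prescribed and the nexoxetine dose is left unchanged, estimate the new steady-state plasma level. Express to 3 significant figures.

The CYP1A2 pathway (25% of clearance) drops to 0.05× activity: 0.25 × 0.05 = 0.0125.
Non-CYP routes (75%) are unchanged.
Relative clearance = 0.0125 + 0.75 = 0.7625.
New steady-state plasma level = baseline ÷ relative clearance = 2.77 / 0.7625 = 3.63 μg/mL.

3.63 μg/mL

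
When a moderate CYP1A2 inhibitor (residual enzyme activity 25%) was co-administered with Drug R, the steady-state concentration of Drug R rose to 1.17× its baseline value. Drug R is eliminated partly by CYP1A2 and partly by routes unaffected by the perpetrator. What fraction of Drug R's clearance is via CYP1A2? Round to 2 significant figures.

Let fm be the CYP1A2 fraction. New clearance relative to baseline = fm × 0.25 + (1 − fm).
Steady-state concentration ratio = 1 / (new CL fraction), so new CL fraction = 1 / 1.17 = 0.8547.
fm × 0.25 + 1 − fm = 0.8547  ⇒  fm × (0.25 − 1) = −0.1453  ⇒  fm = 0.19.

0.19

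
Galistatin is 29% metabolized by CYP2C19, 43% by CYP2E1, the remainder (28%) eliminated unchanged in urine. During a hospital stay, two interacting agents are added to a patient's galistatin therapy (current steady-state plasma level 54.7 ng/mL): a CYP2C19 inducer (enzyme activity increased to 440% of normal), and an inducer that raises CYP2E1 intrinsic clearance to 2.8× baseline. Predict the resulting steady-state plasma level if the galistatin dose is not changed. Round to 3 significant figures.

The CYP2C19 pathway (29% of clearance) increases to 4.4× activity: 0.29 × 4.4 = 1.276.
The CYP2E1 pathway (43% of clearance) rises to 2.8× activity: 0.43 × 2.8 = 1.204.
Non-CYP routes (28%) are unchanged.
CL_new/CL_old = 1.276 + 1.204 + 0.28 = 2.76.
Steady-state plasma level ∝ 1/CL: new value = 54.7 / 2.76 = 19.8 ng/mL.

19.8 ng/mL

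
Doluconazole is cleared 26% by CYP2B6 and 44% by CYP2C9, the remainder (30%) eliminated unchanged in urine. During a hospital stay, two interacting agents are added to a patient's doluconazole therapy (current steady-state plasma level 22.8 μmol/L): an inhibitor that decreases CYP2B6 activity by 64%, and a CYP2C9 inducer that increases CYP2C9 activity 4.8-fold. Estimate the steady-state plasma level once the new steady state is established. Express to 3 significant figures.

9.10 μmol/L

The CYP2B6 pathway (26% of clearance) drops to 0.36× activity: 0.26 × 0.36 = 0.0936.
The CYP2C9 pathway (44% of clearance) rises to 4.8× activity: 0.44 × 4.8 = 2.112.
Non-CYP routes (30%) are unchanged.
New clearance relative to baseline: 0.0936 + 2.112 + 0.3 = 2.5056.
New steady-state plasma level = 22.8 / 2.5056 = 9.10 μmol/L (concentration scales inversely with clearance).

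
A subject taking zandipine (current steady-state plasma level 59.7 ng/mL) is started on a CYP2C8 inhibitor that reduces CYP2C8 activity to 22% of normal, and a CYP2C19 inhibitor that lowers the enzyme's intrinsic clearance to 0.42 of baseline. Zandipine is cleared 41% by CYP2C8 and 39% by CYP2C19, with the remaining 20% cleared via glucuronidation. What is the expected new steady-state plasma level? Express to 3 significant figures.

The CYP2C8 pathway (41% of clearance) is reduced to 0.22× activity: 0.41 × 0.22 = 0.0902.
The CYP2C19 pathway (39% of clearance) is reduced to 0.42× activity: 0.39 × 0.42 = 0.1638.
The remaining 20% of clearance is unaffected.
New clearance relative to baseline: 0.0902 + 0.1638 + 0.2 = 0.454.
Dividing the baseline by the relative clearance: 59.7 / 0.454 = 131 ng/mL.

131 ng/mL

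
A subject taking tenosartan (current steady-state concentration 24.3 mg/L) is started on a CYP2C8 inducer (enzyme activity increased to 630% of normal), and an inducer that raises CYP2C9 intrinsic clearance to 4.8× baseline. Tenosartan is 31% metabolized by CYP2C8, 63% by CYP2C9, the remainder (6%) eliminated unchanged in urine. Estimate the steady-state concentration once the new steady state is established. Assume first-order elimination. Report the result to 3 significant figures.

4.82 mg/L

The CYP2C8 pathway (31% of clearance) increases to 6.3× activity: 0.31 × 6.3 = 1.953.
The CYP2C9 pathway (63% of clearance) increases to 4.8× activity: 0.63 × 4.8 = 3.024.
The remaining 6% of clearance is unaffected.
New clearance relative to baseline: 1.953 + 3.024 + 0.06 = 5.037.
New steady-state concentration = 24.3 / 5.037 = 4.82 mg/L (concentration scales inversely with clearance).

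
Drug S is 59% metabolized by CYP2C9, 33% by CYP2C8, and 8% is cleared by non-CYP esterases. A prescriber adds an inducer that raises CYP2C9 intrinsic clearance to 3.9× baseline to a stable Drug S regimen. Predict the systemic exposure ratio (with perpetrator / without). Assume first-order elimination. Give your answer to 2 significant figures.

0.37

CYP2C9: 0.59 × 3.9 = 2.301
CYP2C8: 0.33 (unchanged)
Other: 0.08 (unchanged)
Relative clearance = 2.301 + 0.33 + 0.08 = 2.711.
Systemic exposure is inversely proportional to clearance, so the fold-change is 1 / 2.711 = 0.37.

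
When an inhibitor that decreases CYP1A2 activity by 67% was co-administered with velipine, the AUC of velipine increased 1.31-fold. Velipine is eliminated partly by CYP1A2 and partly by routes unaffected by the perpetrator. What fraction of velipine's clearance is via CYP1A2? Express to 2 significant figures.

Write x for the fraction cleared via CYP1A2. The observed AUC change means clearance fell to 1/1.31 = 0.7634 of baseline.
Setting x·0.33 + (1 − x) = 0.7634 and solving: x = (0.7634 − 1)/(0.33 − 1) = 0.35.

0.35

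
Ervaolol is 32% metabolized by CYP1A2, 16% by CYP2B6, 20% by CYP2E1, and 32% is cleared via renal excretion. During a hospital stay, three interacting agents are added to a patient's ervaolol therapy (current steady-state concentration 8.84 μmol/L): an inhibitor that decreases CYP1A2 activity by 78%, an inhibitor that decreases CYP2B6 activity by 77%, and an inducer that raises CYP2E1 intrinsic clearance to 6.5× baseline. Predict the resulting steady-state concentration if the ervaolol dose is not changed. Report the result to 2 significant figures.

The CYP1A2 pathway (32% of clearance) is reduced to 0.22× activity: 0.32 × 0.22 = 0.0704.
The CYP2B6 pathway (16% of clearance) is reduced to 0.23× activity: 0.16 × 0.23 = 0.0368.
The CYP2E1 pathway (20% of clearance) rises to 6.5× activity: 0.2 × 6.5 = 1.3.
The remaining 32% of clearance is unaffected.
Relative clearance = 0.0704 + 0.0368 + 1.3 + 0.32 = 1.7272.
Steady-state concentration ∝ 1/CL: new value = 8.84 / 1.7272 = 5.1 μmol/L.

5.1 μmol/L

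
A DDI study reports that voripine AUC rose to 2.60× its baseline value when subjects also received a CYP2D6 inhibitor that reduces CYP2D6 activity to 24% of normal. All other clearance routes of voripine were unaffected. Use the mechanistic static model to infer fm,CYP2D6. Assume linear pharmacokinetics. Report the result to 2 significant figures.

0.81

Let fm be the CYP2D6 fraction. New clearance relative to baseline = fm × 0.24 + (1 − fm).
AUC ratio = 1 / (new CL fraction), so new CL fraction = 1 / 2.60 = 0.3846.
fm × 0.24 + 1 − fm = 0.3846  ⇒  fm × (0.24 − 1) = −0.6154  ⇒  fm = 0.81.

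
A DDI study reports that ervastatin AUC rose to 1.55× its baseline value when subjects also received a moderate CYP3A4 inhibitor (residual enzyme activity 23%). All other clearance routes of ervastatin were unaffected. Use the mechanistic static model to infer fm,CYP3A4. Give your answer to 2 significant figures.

Let fm be the CYP3A4 fraction. New clearance relative to baseline = fm × 0.23 + (1 − fm).
AUC ratio = 1 / (new CL fraction), so new CL fraction = 1 / 1.55 = 0.6452.
fm × 0.23 + 1 − fm = 0.6452  ⇒  fm × (0.23 − 1) = −0.3548  ⇒  fm = 0.46.

0.46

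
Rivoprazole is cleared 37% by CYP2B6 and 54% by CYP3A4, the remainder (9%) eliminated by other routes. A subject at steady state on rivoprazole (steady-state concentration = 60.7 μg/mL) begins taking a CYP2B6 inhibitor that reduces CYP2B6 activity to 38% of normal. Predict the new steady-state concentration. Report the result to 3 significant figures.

78.8 μg/mL

The CYP2B6 pathway (37% of clearance) drops to 0.38× activity: 0.37 × 0.38 = 0.1406.
CYP3A4 (54%) and the residual 9% are unaffected.
Relative clearance = 0.1406 + 0.54 + 0.09 = 0.7706.
With dosing unchanged, steady-state concentration scales as 1/CL: 60.7 / 0.7706 = 78.8 μg/mL.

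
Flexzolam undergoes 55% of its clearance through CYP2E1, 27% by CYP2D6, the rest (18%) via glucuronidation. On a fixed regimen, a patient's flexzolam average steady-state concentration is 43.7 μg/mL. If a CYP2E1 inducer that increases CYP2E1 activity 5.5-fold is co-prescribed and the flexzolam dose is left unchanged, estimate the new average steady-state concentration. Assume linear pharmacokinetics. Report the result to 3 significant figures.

CYP2E1: 0.55 × 5.5 = 3.025
CYP2D6: 0.27 (unchanged)
Other: 0.18 (unchanged)
CL_new/CL_old = 3.025 + 0.27 + 0.18 = 3.475.
Average steady-state concentration ∝ 1/CL, so new value = 43.7 / 3.475 = 12.6 μg/mL.

12.6 μg/mL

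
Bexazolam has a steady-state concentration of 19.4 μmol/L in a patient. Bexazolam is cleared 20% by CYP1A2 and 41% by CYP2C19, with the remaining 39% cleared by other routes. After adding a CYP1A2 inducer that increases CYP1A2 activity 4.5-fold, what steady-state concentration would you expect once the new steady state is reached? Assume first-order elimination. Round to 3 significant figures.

CYP1A2: 0.2 × 4.5 = 0.9
CYP2C19: 0.41 (unchanged)
Other: 0.39 (unchanged)
Relative clearance = 0.9 + 0.41 + 0.39 = 1.7.
New steady-state concentration = baseline ÷ relative clearance = 19.4 / 1.7 = 11.4 μmol/L.

11.4 μmol/L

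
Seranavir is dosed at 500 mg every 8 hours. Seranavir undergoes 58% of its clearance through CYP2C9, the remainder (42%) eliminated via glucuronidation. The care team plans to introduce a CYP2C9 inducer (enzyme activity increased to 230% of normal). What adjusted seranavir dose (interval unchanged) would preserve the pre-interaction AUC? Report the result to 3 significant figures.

The CYP2C9 pathway (58% of clearance) rises to 2.3× activity: 0.58 × 2.3 = 1.334.
Non-CYP routes (42%) are unchanged.
Relative clearance = 1.334 + 0.42 = 1.754.
Css,avg = (dose rate)/CL, so holding Css fixed requires dose ∝ CL: 500 × 1.754 = 877 mg.

877 mg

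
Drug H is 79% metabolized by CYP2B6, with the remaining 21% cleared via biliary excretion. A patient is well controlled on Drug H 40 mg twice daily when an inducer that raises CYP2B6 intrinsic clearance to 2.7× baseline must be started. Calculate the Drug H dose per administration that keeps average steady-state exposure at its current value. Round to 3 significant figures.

93.7 mg

The CYP2B6 pathway (79% of clearance) increases to 2.7× activity: 0.79 × 2.7 = 2.133.
The remaining 21% of clearance is unaffected.
Relative clearance = 2.133 + 0.21 = 2.343.
To maintain the same steady-state level, dose must scale with clearance: new dose = 40 × 2.343 = 93.7 mg.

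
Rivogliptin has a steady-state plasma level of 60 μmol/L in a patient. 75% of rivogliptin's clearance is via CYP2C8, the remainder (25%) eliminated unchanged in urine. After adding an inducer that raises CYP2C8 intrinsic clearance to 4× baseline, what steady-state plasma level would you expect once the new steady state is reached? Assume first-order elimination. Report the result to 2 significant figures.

The CYP2C8 pathway (75% of clearance) increases to 4× activity: 0.75 × 4 = 3.
The remaining 25% of clearance is unaffected.
CL_new/CL_old = 3 + 0.25 = 3.25.
Steady-state plasma level ∝ 1/CL, so new value = 60 / 3.25 = 18 μmol/L.

18 μmol/L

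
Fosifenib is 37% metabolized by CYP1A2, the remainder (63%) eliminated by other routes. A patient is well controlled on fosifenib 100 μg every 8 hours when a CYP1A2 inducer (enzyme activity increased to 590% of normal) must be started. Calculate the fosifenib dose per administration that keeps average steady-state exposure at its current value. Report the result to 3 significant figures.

281 μg

The CYP1A2 pathway (37% of clearance) is boosted to 5.9× activity: 0.37 × 5.9 = 2.183.
Non-CYP routes (63%) are unchanged.
CL_new/CL_old = 2.183 + 0.63 = 2.813.
Exposure is unchanged when dose changes in proportion to clearance. New dose = 100 μg × 2.813 = 281 μg.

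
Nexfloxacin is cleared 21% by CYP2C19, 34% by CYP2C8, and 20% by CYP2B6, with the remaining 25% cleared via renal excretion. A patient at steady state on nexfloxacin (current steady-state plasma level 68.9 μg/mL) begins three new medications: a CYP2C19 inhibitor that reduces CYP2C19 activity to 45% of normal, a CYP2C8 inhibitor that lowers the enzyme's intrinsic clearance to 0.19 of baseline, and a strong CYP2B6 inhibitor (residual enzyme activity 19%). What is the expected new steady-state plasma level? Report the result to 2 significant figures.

1.5 × 10² μg/mL

The CYP2C19 pathway (21% of clearance) falls to 0.45× activity: 0.21 × 0.45 = 0.0945.
The CYP2C8 pathway (34% of clearance) is reduced to 0.19× activity: 0.34 × 0.19 = 0.0646.
The CYP2B6 pathway (20% of clearance) drops to 0.19× activity: 0.2 × 0.19 = 0.038.
Non-CYP routes (25%) are unchanged.
New clearance relative to baseline: 0.0945 + 0.0646 + 0.038 + 0.25 = 0.4471.
Steady-state plasma level ∝ 1/CL: new value = 68.9 / 0.4471 = 1.5 × 10² μg/mL.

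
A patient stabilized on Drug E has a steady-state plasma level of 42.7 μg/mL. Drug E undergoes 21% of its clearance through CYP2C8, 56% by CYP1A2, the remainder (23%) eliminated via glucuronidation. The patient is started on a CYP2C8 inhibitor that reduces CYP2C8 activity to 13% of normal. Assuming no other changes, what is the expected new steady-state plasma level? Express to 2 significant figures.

The CYP2C8 pathway (21% of clearance) is reduced to 0.13× activity: 0.21 × 0.13 = 0.0273.
CYP1A2 (56%) and the residual 23% are unaffected.
New clearance relative to baseline: 0.0273 + 0.56 + 0.23 = 0.8173.
New steady-state plasma level = baseline ÷ relative clearance = 42.7 / 0.8173 = 52 μg/mL.

52 μg/mL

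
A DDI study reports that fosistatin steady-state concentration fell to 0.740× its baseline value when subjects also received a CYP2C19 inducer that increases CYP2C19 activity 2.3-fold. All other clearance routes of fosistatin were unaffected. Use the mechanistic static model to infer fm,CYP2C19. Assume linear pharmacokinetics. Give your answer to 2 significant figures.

0.27

Write x for the fraction cleared via CYP2C19. The observed steady-state concentration change means clearance rose to 1/0.740 = 1.351 of baseline.
Only the CYP2C19 route changed, so 1.351 = x·2.3 + (1 − x), giving x = 0.27.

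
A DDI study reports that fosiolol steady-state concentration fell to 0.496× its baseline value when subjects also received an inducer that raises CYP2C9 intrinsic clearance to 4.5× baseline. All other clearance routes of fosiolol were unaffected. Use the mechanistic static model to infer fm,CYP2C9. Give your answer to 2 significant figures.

0.29

Write x for the fraction cleared via CYP2C9. The observed steady-state concentration change means clearance rose to 1/0.496 = 2.016 of baseline.
Setting x·4.5 + (1 − x) = 2.016 and solving: x = (2.016 − 1)/(4.5 − 1) = 0.29.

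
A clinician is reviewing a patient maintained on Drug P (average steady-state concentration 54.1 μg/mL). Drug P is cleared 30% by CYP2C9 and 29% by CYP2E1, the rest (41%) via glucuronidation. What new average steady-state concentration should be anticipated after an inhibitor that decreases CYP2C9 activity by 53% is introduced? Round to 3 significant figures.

CYP2C9: 0.3 × 0.47 = 0.141
CYP2E1: 0.29 (unchanged)
Other: 0.41 (unchanged)
CL_new/CL_old = 0.141 + 0.29 + 0.41 = 0.841.
With dosing unchanged, average steady-state concentration scales as 1/CL: 54.1 / 0.841 = 64.3 μg/mL.

64.3 μg/mL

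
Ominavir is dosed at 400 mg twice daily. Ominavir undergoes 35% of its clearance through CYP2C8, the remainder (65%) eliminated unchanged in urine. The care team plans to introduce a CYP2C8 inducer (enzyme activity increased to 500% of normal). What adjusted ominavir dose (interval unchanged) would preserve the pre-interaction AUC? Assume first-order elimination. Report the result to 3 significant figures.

960 mg

The CYP2C8 pathway (35% of clearance) is boosted to 5× activity: 0.35 × 5 = 1.75.
The remaining 65% of clearance is unaffected.
CL_new/CL_old = 1.75 + 0.65 = 2.4.
To maintain the same steady-state level, dose must scale with clearance: new dose = 400 × 2.4 = 960 mg.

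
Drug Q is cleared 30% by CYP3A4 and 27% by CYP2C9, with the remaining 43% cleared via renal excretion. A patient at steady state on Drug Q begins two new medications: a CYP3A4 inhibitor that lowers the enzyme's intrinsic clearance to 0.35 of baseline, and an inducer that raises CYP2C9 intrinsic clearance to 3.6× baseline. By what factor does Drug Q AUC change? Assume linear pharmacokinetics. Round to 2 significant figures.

0.66

The CYP3A4 pathway (30% of clearance) is reduced to 0.35× activity: 0.3 × 0.35 = 0.105.
The CYP2C9 pathway (27% of clearance) increases to 3.6× activity: 0.27 × 3.6 = 0.972.
Non-CYP routes (43%) are unchanged.
New clearance relative to baseline: 0.105 + 0.972 + 0.43 = 1.507.
Because AUC varies inversely with clearance, the combined effect is 1 / 1.507 = 0.66.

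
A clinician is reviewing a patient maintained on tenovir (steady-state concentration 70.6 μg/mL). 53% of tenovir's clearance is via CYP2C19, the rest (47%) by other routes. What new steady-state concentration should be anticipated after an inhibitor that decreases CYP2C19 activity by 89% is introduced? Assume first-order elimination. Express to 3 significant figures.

134 μg/mL

CYP2C19: 0.53 × 0.11 = 0.0583
Other: 0.47 (unchanged)
Relative clearance = 0.0583 + 0.47 = 0.5283.
Steady-state concentration ∝ 1/CL, so new value = 70.6 / 0.5283 = 134 μg/mL.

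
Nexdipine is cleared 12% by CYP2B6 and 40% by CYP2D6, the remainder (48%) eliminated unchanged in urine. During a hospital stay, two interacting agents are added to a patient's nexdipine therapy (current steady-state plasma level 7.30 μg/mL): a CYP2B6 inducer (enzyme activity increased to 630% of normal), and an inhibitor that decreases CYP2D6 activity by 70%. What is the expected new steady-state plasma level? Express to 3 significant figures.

The CYP2B6 pathway (12% of clearance) rises to 6.3× activity: 0.12 × 6.3 = 0.756.
The CYP2D6 pathway (40% of clearance) falls to 0.3× activity: 0.4 × 0.3 = 0.12.
The remaining 48% of clearance is unaffected.
New clearance relative to baseline: 0.756 + 0.12 + 0.48 = 1.356.
Dividing the baseline by the relative clearance: 7.30 / 1.356 = 5.38 μg/mL.

5.38 μg/mL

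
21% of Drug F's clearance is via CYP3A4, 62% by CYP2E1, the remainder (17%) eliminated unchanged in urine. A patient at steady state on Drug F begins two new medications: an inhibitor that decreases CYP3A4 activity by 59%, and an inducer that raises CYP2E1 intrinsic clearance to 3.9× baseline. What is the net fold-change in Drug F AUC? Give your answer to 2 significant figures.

0.37

The CYP3A4 pathway (21% of clearance) falls to 0.41× activity: 0.21 × 0.41 = 0.0861.
The CYP2E1 pathway (62% of clearance) increases to 3.9× activity: 0.62 × 3.9 = 2.418.
The remaining 17% of clearance is unaffected.
New clearance relative to baseline: 0.0861 + 2.418 + 0.17 = 2.6741.
Because AUC varies inversely with clearance, the combined effect is 1 / 2.6741 = 0.37.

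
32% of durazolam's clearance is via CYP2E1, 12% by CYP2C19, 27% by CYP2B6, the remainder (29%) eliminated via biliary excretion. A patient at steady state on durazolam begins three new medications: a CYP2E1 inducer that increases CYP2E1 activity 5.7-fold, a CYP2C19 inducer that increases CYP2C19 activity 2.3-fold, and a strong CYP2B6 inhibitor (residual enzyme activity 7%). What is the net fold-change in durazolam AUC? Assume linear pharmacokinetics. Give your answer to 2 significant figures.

0.42

CYP2E1: 0.32 × 5.7 = 1.824
CYP2C19: 0.12 × 2.3 = 0.276
CYP2B6: 0.27 × 0.07 = 0.0189
Other: 0.29 (unchanged)
Relative clearance = 1.824 + 0.276 + 0.0189 + 0.29 = 2.4089.
Because AUC varies inversely with clearance, the combined effect is 1 / 2.4089 = 0.42.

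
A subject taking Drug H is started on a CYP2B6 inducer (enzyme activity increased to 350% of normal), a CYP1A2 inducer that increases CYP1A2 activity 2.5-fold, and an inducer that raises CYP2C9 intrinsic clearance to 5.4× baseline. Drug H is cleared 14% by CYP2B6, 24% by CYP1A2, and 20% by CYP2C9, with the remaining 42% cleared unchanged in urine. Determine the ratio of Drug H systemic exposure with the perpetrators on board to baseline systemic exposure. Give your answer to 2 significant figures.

0.39

CYP2B6: 0.14 × 3.5 = 0.49
CYP1A2: 0.24 × 2.5 = 0.6
CYP2C9: 0.2 × 5.4 = 1.08
Other: 0.42 (unchanged)
New clearance relative to baseline: 0.49 + 0.6 + 1.08 + 0.42 = 2.59.
Because systemic exposure varies inversely with clearance, the combined effect is 1 / 2.59 = 0.39.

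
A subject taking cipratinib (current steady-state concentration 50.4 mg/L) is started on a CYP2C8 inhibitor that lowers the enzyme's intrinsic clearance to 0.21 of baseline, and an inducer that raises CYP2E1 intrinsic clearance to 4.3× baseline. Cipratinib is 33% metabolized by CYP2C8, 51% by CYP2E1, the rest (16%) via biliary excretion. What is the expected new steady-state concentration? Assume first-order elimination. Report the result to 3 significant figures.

The CYP2C8 pathway (33% of clearance) is reduced to 0.21× activity: 0.33 × 0.21 = 0.0693.
The CYP2E1 pathway (51% of clearance) rises to 4.3× activity: 0.51 × 4.3 = 2.193.
Non-CYP routes (16%) are unchanged.
Relative clearance = 0.0693 + 2.193 + 0.16 = 2.4223.
Steady-state concentration ∝ 1/CL: new value = 50.4 / 2.4223 = 20.8 mg/L.

20.8 mg/L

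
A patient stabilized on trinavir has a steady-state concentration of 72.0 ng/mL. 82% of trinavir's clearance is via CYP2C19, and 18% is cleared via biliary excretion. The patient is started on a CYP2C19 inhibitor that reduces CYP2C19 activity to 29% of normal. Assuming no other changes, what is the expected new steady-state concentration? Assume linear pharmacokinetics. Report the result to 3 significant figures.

The CYP2C19 pathway (82% of clearance) falls to 0.29× activity: 0.82 × 0.29 = 0.2378.
Non-CYP routes (18%) are unchanged.
CL_new/CL_old = 0.2378 + 0.18 = 0.4178.
New steady-state concentration = baseline ÷ relative clearance = 72.0 / 0.4178 = 172 ng/mL.

172 ng/mL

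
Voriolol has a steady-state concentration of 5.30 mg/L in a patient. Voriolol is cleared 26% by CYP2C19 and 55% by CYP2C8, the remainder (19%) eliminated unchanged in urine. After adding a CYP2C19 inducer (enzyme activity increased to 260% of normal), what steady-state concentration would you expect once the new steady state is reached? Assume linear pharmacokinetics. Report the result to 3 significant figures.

3.74 mg/L

CYP2C19: 0.26 × 2.6 = 0.676
CYP2C8: 0.55 (unchanged)
Other: 0.19 (unchanged)
CL_new/CL_old = 0.676 + 0.55 + 0.19 = 1.416.
Steady-state concentration ∝ 1/CL, so new value = 5.30 / 1.416 = 3.74 mg/L.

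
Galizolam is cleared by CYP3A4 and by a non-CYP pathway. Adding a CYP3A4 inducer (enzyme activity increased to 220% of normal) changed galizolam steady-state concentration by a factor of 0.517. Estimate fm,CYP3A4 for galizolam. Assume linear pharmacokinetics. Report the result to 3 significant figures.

0.779

Write x for the fraction cleared via CYP3A4. The observed steady-state concentration change means clearance rose to 1/0.517 = 1.934 of baseline.
Only the CYP3A4 route changed, so 1.934 = x·2.2 + (1 − x), giving x = 0.779.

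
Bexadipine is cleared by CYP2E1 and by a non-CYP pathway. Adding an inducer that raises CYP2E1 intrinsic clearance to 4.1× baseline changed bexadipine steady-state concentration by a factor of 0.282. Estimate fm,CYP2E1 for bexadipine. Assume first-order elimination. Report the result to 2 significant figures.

CL'/CL = 1 / 0.282 = 3.546
4.1·fm + (1 − fm) = 3.546
fm = (3.546 − 1) / (4.1 − 1) = 0.82

0.82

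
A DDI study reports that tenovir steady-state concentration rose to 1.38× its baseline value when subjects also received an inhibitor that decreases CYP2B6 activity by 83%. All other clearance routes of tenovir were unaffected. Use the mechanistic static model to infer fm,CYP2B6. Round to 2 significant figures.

0.33

Call the CYP2B6 fraction fm. After the interaction, CL_new/CL_old = fm × 0.17 + (1 − fm).
Steady-state concentration ratio = 1 / (new CL fraction), so new CL fraction = 1 / 1.38 = 0.7246.
fm × 0.17 + 1 − fm = 0.7246  ⇒  fm × (0.17 − 1) = −0.2754  ⇒  fm = 0.33.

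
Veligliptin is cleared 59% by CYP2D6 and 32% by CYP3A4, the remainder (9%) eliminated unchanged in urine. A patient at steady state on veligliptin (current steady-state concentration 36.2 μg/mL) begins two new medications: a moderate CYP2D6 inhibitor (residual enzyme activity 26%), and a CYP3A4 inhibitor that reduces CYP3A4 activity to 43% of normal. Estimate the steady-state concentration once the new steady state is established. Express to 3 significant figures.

The CYP2D6 pathway (59% of clearance) is reduced to 0.26× activity: 0.59 × 0.26 = 0.1534.
The CYP3A4 pathway (32% of clearance) drops to 0.43× activity: 0.32 × 0.43 = 0.1376.
The remaining 9% of clearance is unaffected.
Relative clearance = 0.1534 + 0.1376 + 0.09 = 0.381.
Dividing the baseline by the relative clearance: 36.2 / 0.381 = 95.0 μg/mL.

95.0 μg/mL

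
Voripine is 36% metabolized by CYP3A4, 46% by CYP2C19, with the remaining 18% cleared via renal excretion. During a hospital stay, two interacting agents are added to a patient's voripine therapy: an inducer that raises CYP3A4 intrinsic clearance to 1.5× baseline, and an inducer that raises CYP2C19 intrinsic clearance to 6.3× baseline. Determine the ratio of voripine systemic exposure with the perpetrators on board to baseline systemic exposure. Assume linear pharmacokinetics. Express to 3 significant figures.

0.276

The CYP3A4 pathway (36% of clearance) increases to 1.5× activity: 0.36 × 1.5 = 0.54.
The CYP2C19 pathway (46% of clearance) rises to 6.3× activity: 0.46 × 6.3 = 2.898.
The remaining 18% of clearance is unaffected.
CL_new/CL_old = 0.54 + 2.898 + 0.18 = 3.618.
Because systemic exposure varies inversely with clearance, the combined effect is 1 / 3.618 = 0.276.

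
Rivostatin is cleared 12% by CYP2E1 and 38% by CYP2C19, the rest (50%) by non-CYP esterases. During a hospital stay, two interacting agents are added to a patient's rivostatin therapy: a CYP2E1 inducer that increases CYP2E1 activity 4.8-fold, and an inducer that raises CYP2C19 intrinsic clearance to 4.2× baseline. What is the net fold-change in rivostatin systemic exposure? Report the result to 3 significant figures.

0.374

CYP2E1: 0.12 × 4.8 = 0.576
CYP2C19: 0.38 × 4.2 = 1.596
Other: 0.5 (unchanged)
Relative clearance = 0.576 + 1.596 + 0.5 = 2.672.
Systemic exposure ∝ 1/CL: fold-change = 1 / 2.672 = 0.374.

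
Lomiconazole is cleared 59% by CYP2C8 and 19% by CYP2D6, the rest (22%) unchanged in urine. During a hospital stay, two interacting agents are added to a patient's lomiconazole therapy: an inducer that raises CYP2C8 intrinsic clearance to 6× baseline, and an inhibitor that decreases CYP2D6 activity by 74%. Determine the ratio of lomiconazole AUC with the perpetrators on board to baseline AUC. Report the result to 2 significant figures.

The CYP2C8 pathway (59% of clearance) rises to 6× activity: 0.59 × 6 = 3.54.
The CYP2D6 pathway (19% of clearance) falls to 0.26× activity: 0.19 × 0.26 = 0.0494.
Non-CYP routes (22%) are unchanged.
CL_new/CL_old = 3.54 + 0.0494 + 0.22 = 3.8094.
Net AUC ratio = 1 / 3.8094 = 0.26.

0.26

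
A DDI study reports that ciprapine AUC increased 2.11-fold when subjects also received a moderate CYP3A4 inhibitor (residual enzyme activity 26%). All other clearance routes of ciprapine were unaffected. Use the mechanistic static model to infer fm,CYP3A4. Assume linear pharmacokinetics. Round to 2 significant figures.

CL'/CL = 1 / 2.11 = 0.4739
0.26·fm + (1 − fm) = 0.4739
fm = (0.4739 − 1) / (0.26 − 1) = 0.71

0.71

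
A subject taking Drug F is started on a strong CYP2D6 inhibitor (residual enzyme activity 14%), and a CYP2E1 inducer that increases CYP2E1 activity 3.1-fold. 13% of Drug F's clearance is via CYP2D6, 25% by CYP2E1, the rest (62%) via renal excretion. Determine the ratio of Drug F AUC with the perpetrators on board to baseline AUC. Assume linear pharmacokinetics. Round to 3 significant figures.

0.708

The CYP2D6 pathway (13% of clearance) is reduced to 0.14× activity: 0.13 × 0.14 = 0.0182.
The CYP2E1 pathway (25% of clearance) increases to 3.1× activity: 0.25 × 3.1 = 0.775.
The remaining 62% of clearance is unaffected.
Relative clearance = 0.0182 + 0.775 + 0.62 = 1.4132.
Because AUC varies inversely with clearance, the combined effect is 1 / 1.4132 = 0.708.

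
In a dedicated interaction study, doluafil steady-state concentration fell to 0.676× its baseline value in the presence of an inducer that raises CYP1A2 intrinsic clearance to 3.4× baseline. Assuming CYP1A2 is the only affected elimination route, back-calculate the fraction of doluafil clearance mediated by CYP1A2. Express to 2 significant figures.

0.20

Write x for the fraction cleared via CYP1A2. The observed steady-state concentration change means clearance rose to 1/0.676 = 1.479 of baseline.
Only the CYP1A2 route changed, so 1.479 = x·3.4 + (1 − x), giving x = 0.20.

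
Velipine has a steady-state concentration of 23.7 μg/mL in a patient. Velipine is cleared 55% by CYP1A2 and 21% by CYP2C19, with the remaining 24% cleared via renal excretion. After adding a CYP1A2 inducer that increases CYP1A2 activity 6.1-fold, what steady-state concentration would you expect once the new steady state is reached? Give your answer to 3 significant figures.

6.23 μg/mL

The CYP1A2 pathway (55% of clearance) increases to 6.1× activity: 0.55 × 6.1 = 3.355.
CYP2C19 (21%) and the residual 24% are unaffected.
New clearance relative to baseline: 3.355 + 0.21 + 0.24 = 3.805.
Steady-state concentration ∝ 1/CL, so new value = 23.7 / 3.805 = 6.23 μg/mL.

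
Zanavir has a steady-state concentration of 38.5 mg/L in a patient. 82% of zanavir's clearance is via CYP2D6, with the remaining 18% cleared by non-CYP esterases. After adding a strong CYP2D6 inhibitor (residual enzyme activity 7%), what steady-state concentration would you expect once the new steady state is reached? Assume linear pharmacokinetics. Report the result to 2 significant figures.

1.6 × 10² mg/L

The CYP2D6 pathway (82% of clearance) drops to 0.07× activity: 0.82 × 0.07 = 0.0574.
The remaining 18% of clearance is unaffected.
New clearance relative to baseline: 0.0574 + 0.18 = 0.2374.
New steady-state concentration = baseline ÷ relative clearance = 38.5 / 0.2374 = 1.6 × 10² mg/L.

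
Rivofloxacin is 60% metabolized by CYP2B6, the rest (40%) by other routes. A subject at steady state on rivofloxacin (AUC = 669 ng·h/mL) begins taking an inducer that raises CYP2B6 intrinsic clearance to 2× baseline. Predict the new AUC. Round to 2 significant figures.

4.2 × 10² ng·h/mL

The CYP2B6 pathway (60% of clearance) rises to 2× activity: 0.6 × 2 = 1.2.
The remaining 40% of clearance is unaffected.
Relative clearance = 1.2 + 0.4 = 1.6.
New AUC = baseline ÷ relative clearance = 669 / 1.6 = 4.2 × 10² ng·h/mL.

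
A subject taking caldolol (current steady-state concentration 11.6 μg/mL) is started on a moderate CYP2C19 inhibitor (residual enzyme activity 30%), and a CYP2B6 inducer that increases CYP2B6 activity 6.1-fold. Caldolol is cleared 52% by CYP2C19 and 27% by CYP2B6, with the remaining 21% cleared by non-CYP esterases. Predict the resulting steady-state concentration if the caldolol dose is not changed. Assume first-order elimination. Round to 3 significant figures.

The CYP2C19 pathway (52% of clearance) drops to 0.3× activity: 0.52 × 0.3 = 0.156.
The CYP2B6 pathway (27% of clearance) is boosted to 6.1× activity: 0.27 × 6.1 = 1.647.
Non-CYP routes (21%) are unchanged.
CL_new/CL_old = 0.156 + 1.647 + 0.21 = 2.013.
Dividing the baseline by the relative clearance: 11.6 / 2.013 = 5.76 μg/mL.

5.76 μg/mL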